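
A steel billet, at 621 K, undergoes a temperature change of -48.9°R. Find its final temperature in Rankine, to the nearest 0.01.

Initial temperature in Celsius: 621 - 273.15 = 347.8500°C.
The 48.9°R change is an interval, so only the factor 5/9 applies: -48.9 × 5/9 = -27.1667°C.
Final Celsius temperature: 347.8500 - 27.1667 = 320.6833°C.
In Rankine: 320.6833 × 1.8 + 491.67 = 1068.90°R.

1068.90°R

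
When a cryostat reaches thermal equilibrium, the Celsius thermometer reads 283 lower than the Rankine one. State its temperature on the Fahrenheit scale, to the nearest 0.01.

Let x be the Rankine reading; then the Celsius reading is 5/9·x - 273.15.
(5/9·x - 273.15) - x = -283  ⇒  (-4/9)·x = -9.85  ⇒  x = 22.1625°R.
In Celsius: (22.1625 - 491.67) × 5/9 = -260.8375°C.
In Fahrenheit: -260.8375 × 1.8 + 32 = -437.51°F.

-437.51°F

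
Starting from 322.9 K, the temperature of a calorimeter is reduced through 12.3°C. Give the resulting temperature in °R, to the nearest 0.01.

559.08°R

Initial temperature in Celsius: 322.9 - 273.15 = 49.7500°C.
Final Celsius temperature: 49.7500 - 12.3000 = 37.4500°C.
In Rankine: 37.4500 × 1.8 + 491.67 = 559.08°R.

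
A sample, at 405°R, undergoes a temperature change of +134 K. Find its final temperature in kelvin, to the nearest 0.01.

359.00 K

Initial temperature in Celsius: (405 - 491.67) × 5/9 = -48.1500°C.
The 134 K change is an interval; Kelvin and Celsius degrees are the same size, so ΔC = +134°C.
Final Celsius temperature: -48.1500 + 134.0000 = 85.8500°C.
In kelvin: 85.8500 + 273.15 = 359.00 K.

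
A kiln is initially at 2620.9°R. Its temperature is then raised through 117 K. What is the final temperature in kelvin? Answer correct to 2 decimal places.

1573.06 K

Initial temperature in Celsius: (2620.9 - 491.67) × 5/9 = 1182.9056°C.
The 117 K change is an interval; Kelvin and Celsius degrees are the same size, so ΔC = +117°C.
Final Celsius temperature: 1182.9056 + 117.0000 = 1299.9056°C.
In kelvin: 1299.9056 + 273.15 = 1573.06 K.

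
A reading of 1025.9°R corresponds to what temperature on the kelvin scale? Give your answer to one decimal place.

In Celsius: (1025.9 - 491.67) × 5/9 = 296.7944°C.
In kelvin: 296.7944 + 273.15 = 569.9 K.

569.9 K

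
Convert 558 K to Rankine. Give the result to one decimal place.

In Celsius: 558 - 273.15 = 284.8500°C.
In Rankine: 284.8500 × 1.8 + 491.67 = 1004.4°R.

1004.4°R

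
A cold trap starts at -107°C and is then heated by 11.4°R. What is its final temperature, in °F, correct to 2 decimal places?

-149.20°F

The 11.4°R change is an interval, so only the factor 5/9 applies: +11.4 × 5/9 = +6.3333°C.
Final Celsius temperature: -107.0000 + 6.3333 = -100.6667°C.
In Fahrenheit: -100.6667 × 1.8 + 32 = -149.20°F.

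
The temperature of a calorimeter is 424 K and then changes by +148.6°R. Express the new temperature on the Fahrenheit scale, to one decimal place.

452.1°F

Initial temperature in Celsius: 424 - 273.15 = 150.8500°C.
The 148.6°R change is an interval, so only the factor 5/9 applies: +148.6 × 5/9 = +82.5556°C.
Final Celsius temperature: 150.8500 + 82.5556 = 233.4056°C.
In Fahrenheit: 233.4056 × 1.8 + 32 = 452.1°F.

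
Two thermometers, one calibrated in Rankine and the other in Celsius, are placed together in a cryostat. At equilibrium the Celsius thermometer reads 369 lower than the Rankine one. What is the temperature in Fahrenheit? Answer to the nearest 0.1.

Let x be the Rankine reading; then the Celsius reading is 5/9·x - 273.15.
(5/9·x - 273.15) - x = -369  ⇒  (-4/9)·x = -95.85  ⇒  x = 215.6625°R.
In Celsius: (215.6625 - 491.67) × 5/9 = -153.3375°C.
In Fahrenheit: -153.3375 × 1.8 + 32 = -244.0°F.

-244.0°F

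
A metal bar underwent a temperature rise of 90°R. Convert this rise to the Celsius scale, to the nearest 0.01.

50.00°C

Only the scale ratio 5/9 matters for a change in temperature.
90 × 5/9 = 50.00.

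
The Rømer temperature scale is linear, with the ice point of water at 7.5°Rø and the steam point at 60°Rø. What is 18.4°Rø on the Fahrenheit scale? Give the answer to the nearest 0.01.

69.37°F

Linear interpolation between the fixed points: C = (18.4 - 7.5) × 100 / (60 - 7.5) = 20.7619°C.
Then 20.7619 × 1.8 + 32 = 69.37°F.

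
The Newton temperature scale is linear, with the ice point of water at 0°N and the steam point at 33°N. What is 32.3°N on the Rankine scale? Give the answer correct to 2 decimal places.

667.85°R

Linear interpolation between the fixed points: C = (32.3 - 0) × 100 / (33 - 0) = 97.8788°C.
Then 97.8788 × 1.8 + 491.67 = 667.85°R.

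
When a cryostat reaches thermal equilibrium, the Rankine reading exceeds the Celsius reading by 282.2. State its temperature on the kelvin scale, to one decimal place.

Let x be the Rankine reading; then the Celsius reading is 5/9·x - 273.15.
(5/9·x - 273.15) - x = -282.2  ⇒  (-4/9)·x = -9.05  ⇒  x = 20.3625°R.
In Celsius: (20.3625 - 491.67) × 5/9 = -261.8375°C.
In kelvin: -261.8375 + 273.15 = 11.3 K.

11.3 K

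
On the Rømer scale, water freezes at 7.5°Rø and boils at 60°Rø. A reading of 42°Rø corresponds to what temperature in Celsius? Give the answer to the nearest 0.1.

65.7°C

Linear interpolation between the fixed points: C = (42 - 7.5) × 100 / (60 - 7.5) = 65.7143°C.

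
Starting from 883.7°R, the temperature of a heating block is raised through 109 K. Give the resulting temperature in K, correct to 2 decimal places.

599.94 K

Initial temperature in Celsius: (883.7 - 491.67) × 5/9 = 217.7944°C.
The 109 K change is an interval; Kelvin and Celsius degrees are the same size, so ΔC = +109°C.
Final Celsius temperature: 217.7944 + 109.0000 = 326.7944°C.
In kelvin: 326.7944 + 273.15 = 599.94 K.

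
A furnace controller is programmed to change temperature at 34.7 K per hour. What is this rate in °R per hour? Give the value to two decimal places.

62.46 °R/hour

The quantity depends on a temperature interval, so only the ratio of degree sizes applies; the offset between the scales is irrelevant.
A change of 1 K is a change of 1.8°R, so 34.7 × 1.8 = 62.46.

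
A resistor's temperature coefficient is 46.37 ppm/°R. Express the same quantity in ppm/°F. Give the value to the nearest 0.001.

The quantity depends on a temperature interval, so only the ratio of degree sizes applies; the offset between the scales is irrelevant.
A change of 1°F is a change of 1°R, so per °F the value is 46.37 × 1 = 46.370.

46.370 ppm/°F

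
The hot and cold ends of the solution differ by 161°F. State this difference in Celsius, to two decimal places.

89.44°C

An interval of 1°F corresponds to 5/9°C.
161 × 5/9 = 89.44.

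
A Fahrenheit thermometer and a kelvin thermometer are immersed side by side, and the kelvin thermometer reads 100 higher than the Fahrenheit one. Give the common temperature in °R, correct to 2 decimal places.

809.26°R

Let x be the Fahrenheit reading; then the kelvin reading is 5/9·x + 255.372.
(5/9·x + 255.372) - x = 100  ⇒  (-4/9)·x = -155.372  ⇒  x = 349.5875°F.
In Celsius: (349.5875 - 32) × 5/9 = 176.4375°C.
In Rankine: 176.4375 × 1.8 + 491.67 = 809.26°R.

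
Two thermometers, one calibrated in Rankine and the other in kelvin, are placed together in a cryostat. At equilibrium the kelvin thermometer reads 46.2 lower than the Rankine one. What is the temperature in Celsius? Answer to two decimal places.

-215.40°C

Let x be the Rankine reading; then the kelvin reading is 5/9·x.
(5/9·x) - x = -46.2  ⇒  (-4/9)·x = -46.2  ⇒  x = 103.9500°R.
In Celsius: (103.95 - 491.67) × 5/9 = -215.40°C.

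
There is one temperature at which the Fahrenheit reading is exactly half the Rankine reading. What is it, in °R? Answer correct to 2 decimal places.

Let R be the Rankine reading. The Fahrenheit reading is F = 1·R - 459.67.
Require F = 0.5·R: 1·R - 459.67 = 0.5·R.
(0.5)·R = 459.67  ⇒  R = 919.34.

919.34°R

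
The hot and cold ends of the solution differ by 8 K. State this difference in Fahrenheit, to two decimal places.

14.40°F

Only the scale ratio 1.8 matters for a change in temperature.
8 × 1.8 = 14.40.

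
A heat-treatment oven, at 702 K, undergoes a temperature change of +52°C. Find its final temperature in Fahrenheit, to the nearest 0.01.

897.53°F

Initial temperature in Celsius: 702 - 273.15 = 428.8500°C.
Final Celsius temperature: 428.8500 + 52.0000 = 480.8500°C.
In Fahrenheit: 480.8500 × 1.8 + 32 = 897.53°F.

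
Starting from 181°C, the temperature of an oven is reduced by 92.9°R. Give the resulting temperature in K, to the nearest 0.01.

402.54 K

The 92.9°R change is an interval, so only the factor 5/9 applies: -92.9 × 5/9 = -51.6111°C.
Final Celsius temperature: 181.0000 - 51.6111 = 129.3889°C.
In kelvin: 129.3889 + 273.15 = 402.54 K.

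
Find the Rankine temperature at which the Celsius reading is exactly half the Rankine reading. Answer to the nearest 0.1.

Let R be the Rankine reading. The Celsius reading is C = 5/9·R - 273.15.
Require C = 0.5·R: 5/9·R - 273.15 = 0.5·R.
(1/18)·R = 273.15  ⇒  R = 4916.7.

4916.7°R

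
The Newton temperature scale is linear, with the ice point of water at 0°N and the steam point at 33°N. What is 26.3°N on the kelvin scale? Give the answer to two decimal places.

Linear interpolation between the fixed points: C = (26.3 - 0) × 100 / (33 - 0) = 79.6970°C.
Then 79.6970 + 273.15 = 352.85 K.

352.85 K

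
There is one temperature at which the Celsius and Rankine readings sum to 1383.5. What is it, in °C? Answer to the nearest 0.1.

Let C be the Celsius reading. The Rankine reading is R = 1.8·C + 491.67.
Require C + R = 1383.5: (2.8)·C + 491.67 = 1383.5.
C = (1383.5 - 491.67) / (2.8) = 318.5.

318.5°C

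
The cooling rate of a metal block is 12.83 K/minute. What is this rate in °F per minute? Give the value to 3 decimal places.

23.094 °F/minute

The quantity depends on a temperature interval, so only the ratio of degree sizes applies; the offset between the scales is irrelevant.
A change of 1 K is a change of 1.8°F, so 12.83 × 1.8 = 23.094.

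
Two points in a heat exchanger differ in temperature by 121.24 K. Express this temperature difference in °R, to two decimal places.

For a temperature interval the offset drops out; only the factor 1.8 applies.
121.24 × 1.8 = 218.23.

218.23°R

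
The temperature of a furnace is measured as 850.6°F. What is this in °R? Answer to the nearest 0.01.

1310.27°R

In Celsius: (850.6 - 32) × 5/9 = 454.7778°C.
In Rankine: 454.7778 × 1.8 + 491.67 = 1310.27°R.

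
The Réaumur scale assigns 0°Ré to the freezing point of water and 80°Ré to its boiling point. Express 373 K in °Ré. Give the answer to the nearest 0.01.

79.88°Ré

First in Celsius: 373 - 273.15 = 99.8500°C.
Linearly onto the Réaumur scale: 0 + (99.8500 / 100) × (80 - 0) = 79.88°Ré.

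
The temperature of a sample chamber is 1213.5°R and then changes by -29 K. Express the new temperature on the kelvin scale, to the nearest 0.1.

645.2 K

Initial temperature in Celsius: (1213.5 - 491.67) × 5/9 = 401.0167°C.
The 29 K change is an interval; Kelvin and Celsius degrees are the same size, so ΔC = -29°C.
Final Celsius temperature: 401.0167 - 29.0000 = 372.0167°C.
In kelvin: 372.0167 + 273.15 = 645.2 K.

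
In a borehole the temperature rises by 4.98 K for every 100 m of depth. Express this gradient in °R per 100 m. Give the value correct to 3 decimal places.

8.964 °R/100 m

Since only a temperature interval is involved, the additive offset between the scales drops out.
A change of 1 K is a change of 1.8°R, so 4.98 × 1.8 = 8.964.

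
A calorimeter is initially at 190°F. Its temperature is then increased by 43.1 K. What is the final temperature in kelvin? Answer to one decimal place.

404.0 K

Initial temperature in Celsius: (190 - 32) × 5/9 = 87.7778°C.
The 43.1 K change is an interval; Kelvin and Celsius degrees are the same size, so ΔC = +43.1°C.
Final Celsius temperature: 87.7778 + 43.1000 = 130.8778°C.
In kelvin: 130.8778 + 273.15 = 404.0 K.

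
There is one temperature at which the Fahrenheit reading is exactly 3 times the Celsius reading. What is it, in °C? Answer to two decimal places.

26.67°C

Let C be the Celsius reading. The Fahrenheit reading is F = 1.8·C + 32.
Require F = 3·C: 1.8·C + 32 = 3·C.
(-1.2)·C = -32  ⇒  C = 26.67.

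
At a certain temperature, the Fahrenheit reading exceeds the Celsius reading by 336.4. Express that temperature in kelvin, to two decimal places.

Let x be the Celsius reading; then the Fahrenheit reading is 1.8·x + 32.
(1.8·x + 32) - x = 336.4  ⇒  (0.8)·x = 304.4  ⇒  x = 380.5000°C.
In kelvin: 380.5000 + 273.15 = 653.65 K.

653.65 K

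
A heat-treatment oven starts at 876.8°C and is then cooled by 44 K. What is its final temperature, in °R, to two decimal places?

1990.71°R

The 44 K change is an interval; Kelvin and Celsius degrees are the same size, so ΔC = -44°C.
Final Celsius temperature: 876.8000 - 44.0000 = 832.8000°C.
In Rankine: 832.8000 × 1.8 + 491.67 = 1990.71°R.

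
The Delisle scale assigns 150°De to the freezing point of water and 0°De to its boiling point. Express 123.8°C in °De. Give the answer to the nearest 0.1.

Linearly onto the Delisle scale: 150 + (123.8000 / 100) × (0 - 150) = -35.7°De.

-35.7°De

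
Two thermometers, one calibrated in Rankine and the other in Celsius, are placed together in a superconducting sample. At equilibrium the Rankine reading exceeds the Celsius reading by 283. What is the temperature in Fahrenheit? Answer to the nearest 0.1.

-437.5°F

Let x be the Rankine reading; then the Celsius reading is 5/9·x - 273.15.
(5/9·x - 273.15) - x = -283  ⇒  (-4/9)·x = -9.85  ⇒  x = 22.1625°R.
In Celsius: (22.1625 - 491.67) × 5/9 = -260.8375°C.
In Fahrenheit: -260.8375 × 1.8 + 32 = -437.5°F.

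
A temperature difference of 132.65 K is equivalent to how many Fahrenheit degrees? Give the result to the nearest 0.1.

An interval of 1 K corresponds to 1.8°F.
132.65 × 1.8 = 238.8.

238.8°F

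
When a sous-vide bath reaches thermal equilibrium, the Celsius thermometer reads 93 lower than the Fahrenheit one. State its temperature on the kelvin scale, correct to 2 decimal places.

349.40 K

Let x be the Fahrenheit reading; then the Celsius reading is 5/9·x - 17.7778.
(5/9·x - 17.7778) - x = -93  ⇒  (-4/9)·x = -75.2222  ⇒  x = 169.2500°F.
In Celsius: (169.25 - 32) × 5/9 = 76.2500°C.
In kelvin: 76.2500 + 273.15 = 349.40 K.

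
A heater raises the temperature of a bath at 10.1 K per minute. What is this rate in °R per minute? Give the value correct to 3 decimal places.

18.180 °R/minute

The quantity depends on a temperature interval, so only the ratio of degree sizes applies; the offset between the scales is irrelevant.
A change of 1 K is a change of 1.8°R, so 10.1 × 1.8 = 18.180.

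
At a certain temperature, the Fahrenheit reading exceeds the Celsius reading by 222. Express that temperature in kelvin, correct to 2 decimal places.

Let x be the Celsius reading; then the Fahrenheit reading is 1.8·x + 32.
(1.8·x + 32) - x = 222  ⇒  (0.8)·x = 190  ⇒  x = 237.5000°C.
In kelvin: 237.5000 + 273.15 = 510.65 K.

510.65 K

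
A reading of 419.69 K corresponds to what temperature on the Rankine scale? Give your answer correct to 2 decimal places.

In Celsius: 419.69 - 273.15 = 146.5400°C.
In Rankine: 146.5400 × 1.8 + 491.67 = 755.44°R.

755.44°R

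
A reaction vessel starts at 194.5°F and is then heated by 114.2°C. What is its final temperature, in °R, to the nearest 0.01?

859.73°R

Initial temperature in Celsius: (194.5 - 32) × 5/9 = 90.2778°C.
Final Celsius temperature: 90.2778 + 114.2000 = 204.4778°C.
In Rankine: 204.4778 × 1.8 + 491.67 = 859.73°R.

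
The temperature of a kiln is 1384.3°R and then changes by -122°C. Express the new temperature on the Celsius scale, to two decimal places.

373.91°C

Initial temperature in Celsius: (1384.3 - 491.67) × 5/9 = 495.9056°C.
Final Celsius temperature: 495.9056 - 122.0000 = 373.9056°C.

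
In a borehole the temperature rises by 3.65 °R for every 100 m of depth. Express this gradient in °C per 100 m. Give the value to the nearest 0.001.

2.028 °C/100 m

The quantity depends on a temperature interval, so only the ratio of degree sizes applies; the offset between the scales is irrelevant.
A change of 1°R is a change of 5/9°C, so 3.65 × 5/9 = 2.028.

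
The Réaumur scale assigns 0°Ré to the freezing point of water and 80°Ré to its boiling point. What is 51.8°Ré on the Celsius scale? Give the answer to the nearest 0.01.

Linear interpolation between the fixed points: C = (51.8 - 0) × 100 / (80 - 0) = 64.7500°C.

64.75°C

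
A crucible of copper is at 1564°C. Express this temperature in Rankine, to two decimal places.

In Rankine: 1564.0000 × 1.8 + 491.67 = 3306.87°R.

3306.87°R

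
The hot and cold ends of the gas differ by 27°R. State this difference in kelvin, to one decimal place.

15.0 K

An interval of 1°R corresponds to 5/9 K.
27 × 5/9 = 15.0.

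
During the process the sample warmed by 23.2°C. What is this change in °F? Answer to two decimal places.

41.76°F

For a temperature interval the offset drops out; only the factor 1.8 applies.
23.2 × 1.8 = 41.76.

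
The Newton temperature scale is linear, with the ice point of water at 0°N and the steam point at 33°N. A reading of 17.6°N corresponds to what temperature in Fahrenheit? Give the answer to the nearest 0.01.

128.00°F

Linear interpolation between the fixed points: C = (17.6 - 0) × 100 / (33 - 0) = 53.3333°C.
Then 53.3333 × 1.8 + 32 = 128.00°F.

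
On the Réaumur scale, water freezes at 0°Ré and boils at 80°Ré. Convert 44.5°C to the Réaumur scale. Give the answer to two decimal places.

Linearly onto the Réaumur scale: 0 + (44.5000 / 100) × (80 - 0) = 35.60°Ré.

35.60°Ré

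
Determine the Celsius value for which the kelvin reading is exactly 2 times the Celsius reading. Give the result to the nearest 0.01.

Let C be the Celsius reading. The kelvin reading is K = 1·C + 273.15.
Require K = 2·C: 1·C + 273.15 = 2·C.
(-1)·C = -273.15  ⇒  C = 273.15.

273.15°C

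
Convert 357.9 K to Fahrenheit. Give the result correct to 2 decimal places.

184.55°F

In Celsius: 357.9 - 273.15 = 84.7500°C.
In Fahrenheit: 84.7500 × 1.8 + 32 = 184.55°F.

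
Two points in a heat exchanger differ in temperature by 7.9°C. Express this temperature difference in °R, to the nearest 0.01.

14.22°R

Only the scale ratio 1.8 matters for a change in temperature.
7.9 × 1.8 = 14.22.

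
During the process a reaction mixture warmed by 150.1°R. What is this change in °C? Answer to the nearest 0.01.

Only the scale ratio 5/9 matters for a change in temperature.
150.1 × 5/9 = 83.39.

83.39°C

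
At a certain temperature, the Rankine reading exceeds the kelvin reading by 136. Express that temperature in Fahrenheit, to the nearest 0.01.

-153.67°F

Let x be the kelvin reading; then the Rankine reading is 1.8·x.
(1.8·x) - x = 136  ⇒  (0.8)·x = 136  ⇒  x = 170.0000 K.
In Celsius: 170 - 273.15 = -103.1500°C.
In Fahrenheit: -103.1500 × 1.8 + 32 = -153.67°F.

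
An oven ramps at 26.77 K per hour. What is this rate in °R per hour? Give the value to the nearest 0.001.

48.186 °R/hour

The quantity depends on a temperature interval, so only the ratio of degree sizes applies; the offset between the scales is irrelevant.
A change of 1 K is a change of 1.8°R, so 26.77 × 1.8 = 48.186.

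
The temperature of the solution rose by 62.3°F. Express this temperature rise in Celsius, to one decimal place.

Only the scale ratio 5/9 matters for a change in temperature.
62.3 × 5/9 = 34.6.

34.6°C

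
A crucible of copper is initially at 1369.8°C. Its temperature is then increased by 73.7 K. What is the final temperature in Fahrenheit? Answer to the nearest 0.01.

The 73.7 K change is an interval; Kelvin and Celsius degrees are the same size, so ΔC = +73.7°C.
Final Celsius temperature: 1369.8000 + 73.7000 = 1443.5000°C.
In Fahrenheit: 1443.5000 × 1.8 + 32 = 2630.30°F.

2630.30°F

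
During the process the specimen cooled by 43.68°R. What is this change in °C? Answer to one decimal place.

24.3°C

An interval of 1°R corresponds to 5/9°C.
43.68 × 5/9 = 24.3.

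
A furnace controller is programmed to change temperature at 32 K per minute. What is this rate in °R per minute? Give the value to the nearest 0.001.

Since only a temperature interval is involved, the additive offset between the scales drops out.
A change of 1 K is a change of 1.8°R, so 32 × 1.8 = 57.600.

57.600 °R/minute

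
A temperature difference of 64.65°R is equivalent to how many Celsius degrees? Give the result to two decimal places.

Only the scale ratio 5/9 matters for a change in temperature.
64.65 × 5/9 = 35.92.

35.92°C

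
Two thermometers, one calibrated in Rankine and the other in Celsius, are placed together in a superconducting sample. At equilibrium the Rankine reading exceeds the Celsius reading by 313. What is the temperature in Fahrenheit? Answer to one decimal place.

Let x be the Rankine reading; then the Celsius reading is 5/9·x - 273.15.
(5/9·x - 273.15) - x = -313  ⇒  (-4/9)·x = -39.85  ⇒  x = 89.6625°R.
In Celsius: (89.6625 - 491.67) × 5/9 = -223.3375°C.
In Fahrenheit: -223.3375 × 1.8 + 32 = -370.0°F.

-370.0°F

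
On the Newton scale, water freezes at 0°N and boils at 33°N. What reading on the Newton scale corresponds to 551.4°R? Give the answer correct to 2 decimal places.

First in Celsius: (551.4 - 491.67) × 5/9 = 33.1833°C.
Linearly onto the Newton scale: 0 + (33.1833 / 100) × (33 - 0) = 10.95°N.

10.95°N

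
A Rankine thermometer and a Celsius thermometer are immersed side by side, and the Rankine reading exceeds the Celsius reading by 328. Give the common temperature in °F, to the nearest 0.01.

Let x be the Rankine reading; then the Celsius reading is 5/9·x - 273.15.
(5/9·x - 273.15) - x = -328  ⇒  (-4/9)·x = -54.85  ⇒  x = 123.4125°R.
In Celsius: (123.4125 - 491.67) × 5/9 = -204.5875°C.
In Fahrenheit: -204.5875 × 1.8 + 32 = -336.26°F.

-336.26°F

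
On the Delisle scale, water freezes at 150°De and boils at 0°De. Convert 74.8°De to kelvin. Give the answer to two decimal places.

Linear interpolation between the fixed points: C = (74.8 - 150) × 100 / (0 - 150) = 50.1333°C.
Then 50.1333 + 273.15 = 323.28 K.

323.28 K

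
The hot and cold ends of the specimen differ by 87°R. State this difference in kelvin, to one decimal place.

For a temperature interval the offset drops out; only the factor 5/9 applies.
87 × 5/9 = 48.3.

48.3 K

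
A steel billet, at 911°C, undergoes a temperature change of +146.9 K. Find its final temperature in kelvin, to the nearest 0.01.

The 146.9 K change is an interval; Kelvin and Celsius degrees are the same size, so ΔC = +146.9°C.
Final Celsius temperature: 911.0000 + 146.9000 = 1057.9000°C.
In kelvin: 1057.9000 + 273.15 = 1331.05 K.

1331.05 K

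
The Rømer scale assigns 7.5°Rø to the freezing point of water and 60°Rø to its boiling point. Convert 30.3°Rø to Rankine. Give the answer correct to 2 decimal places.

Linear interpolation between the fixed points: C = (30.3 - 7.5) × 100 / (60 - 7.5) = 43.4286°C.
Then 43.4286 × 1.8 + 491.67 = 569.84°R.

569.84°R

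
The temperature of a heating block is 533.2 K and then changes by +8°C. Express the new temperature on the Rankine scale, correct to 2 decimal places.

Initial temperature in Celsius: 533.2 - 273.15 = 260.0500°C.
Final Celsius temperature: 260.0500 + 8.0000 = 268.0500°C.
In Rankine: 268.0500 × 1.8 + 491.67 = 974.16°R.

974.16°R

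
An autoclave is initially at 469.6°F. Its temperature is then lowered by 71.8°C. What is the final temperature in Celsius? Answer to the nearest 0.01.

171.31°C

Initial temperature in Celsius: (469.6 - 32) × 5/9 = 243.1111°C.
Final Celsius temperature: 243.1111 - 71.8000 = 171.3111°C.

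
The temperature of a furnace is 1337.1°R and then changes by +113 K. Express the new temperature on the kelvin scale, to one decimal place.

855.8 K

Initial temperature in Celsius: (1337.1 - 491.67) × 5/9 = 469.6833°C.
The 113 K change is an interval; Kelvin and Celsius degrees are the same size, so ΔC = +113°C.
Final Celsius temperature: 469.6833 + 113.0000 = 582.6833°C.
In kelvin: 582.6833 + 273.15 = 855.8 K.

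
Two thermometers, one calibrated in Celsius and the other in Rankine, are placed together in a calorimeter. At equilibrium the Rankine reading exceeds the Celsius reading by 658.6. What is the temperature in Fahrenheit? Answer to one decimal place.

407.6°F

Let x be the Celsius reading; then the Rankine reading is 1.8·x + 491.67.
(1.8·x + 491.67) - x = 658.6  ⇒  (0.8)·x = 166.93  ⇒  x = 208.6625°C.
In Fahrenheit: 208.6625 × 1.8 + 32 = 407.6°F.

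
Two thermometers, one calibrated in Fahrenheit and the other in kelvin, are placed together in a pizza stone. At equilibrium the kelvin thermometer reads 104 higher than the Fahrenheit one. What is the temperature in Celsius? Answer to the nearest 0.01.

171.44°C

Let x be the Fahrenheit reading; then the kelvin reading is 5/9·x + 255.372.
(5/9·x + 255.372) - x = 104  ⇒  (-4/9)·x = -151.372  ⇒  x = 340.5875°F.
In Celsius: (340.5875 - 32) × 5/9 = 171.44°C.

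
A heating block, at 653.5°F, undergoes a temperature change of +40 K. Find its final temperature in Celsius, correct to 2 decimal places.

385.28°C

Initial temperature in Celsius: (653.5 - 32) × 5/9 = 345.2778°C.
The 40 K change is an interval; Kelvin and Celsius degrees are the same size, so ΔC = +40°C.
Final Celsius temperature: 345.2778 + 40.0000 = 385.2778°C.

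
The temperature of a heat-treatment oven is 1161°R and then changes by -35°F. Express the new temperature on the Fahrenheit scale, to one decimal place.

666.3°F

Initial temperature in Celsius: (1161 - 491.67) × 5/9 = 371.8500°C.
The 35°F change is an interval, so only the factor 5/9 applies: -35 × 5/9 = -19.4444°C.
Final Celsius temperature: 371.8500 - 19.4444 = 352.4056°C.
In Fahrenheit: 352.4056 × 1.8 + 32 = 666.3°F.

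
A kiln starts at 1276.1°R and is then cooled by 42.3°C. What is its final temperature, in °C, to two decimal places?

393.49°C

Initial temperature in Celsius: (1276.1 - 491.67) × 5/9 = 435.7944°C.
Final Celsius temperature: 435.7944 - 42.3000 = 393.4944°C.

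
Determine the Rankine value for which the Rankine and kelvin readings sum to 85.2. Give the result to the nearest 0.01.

Let R be the Rankine reading. The kelvin reading is K = 5/9·R.
Require R + K = 85.2: (14/9)·R = 85.2.
R = (85.2) / (14/9) = 54.77.

54.77°R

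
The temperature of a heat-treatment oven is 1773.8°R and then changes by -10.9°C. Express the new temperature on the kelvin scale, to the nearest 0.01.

Initial temperature in Celsius: (1773.8 - 491.67) × 5/9 = 712.2944°C.
Final Celsius temperature: 712.2944 - 10.9000 = 701.3944°C.
In kelvin: 701.3944 + 273.15 = 974.54 K.

974.54 K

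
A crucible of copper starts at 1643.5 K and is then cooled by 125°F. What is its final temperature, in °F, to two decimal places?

2373.63°F

Initial temperature in Celsius: 1643.5 - 273.15 = 1370.3500°C.
The 125°F change is an interval, so only the factor 5/9 applies: -125 × 5/9 = -69.4444°C.
Final Celsius temperature: 1370.3500 - 69.4444 = 1300.9056°C.
In Fahrenheit: 1300.9056 × 1.8 + 32 = 2373.63°F.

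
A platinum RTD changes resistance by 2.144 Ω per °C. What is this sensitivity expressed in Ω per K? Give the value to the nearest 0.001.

Since only a temperature interval is involved, the additive offset between the scales drops out.
A change of 1 K is a change of 1°C, so per K the value is 2.144 × 1 = 2.144.

2.144 Ω per K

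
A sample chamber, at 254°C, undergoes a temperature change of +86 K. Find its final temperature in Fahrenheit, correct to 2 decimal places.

644.00°F

The 86 K change is an interval; Kelvin and Celsius degrees are the same size, so ΔC = +86°C.
Final Celsius temperature: 254.0000 + 86.0000 = 340.0000°C.
In Fahrenheit: 340.0000 × 1.8 + 32 = 644.00°F.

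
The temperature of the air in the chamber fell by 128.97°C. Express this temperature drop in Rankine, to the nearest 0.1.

232.1°R

Only the scale ratio 1.8 matters for a change in temperature.
128.97 × 1.8 = 232.1.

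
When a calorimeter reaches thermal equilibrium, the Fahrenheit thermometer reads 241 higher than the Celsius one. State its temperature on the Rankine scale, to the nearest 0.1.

Let x be the Celsius reading; then the Fahrenheit reading is 1.8·x + 32.
(1.8·x + 32) - x = 241  ⇒  (0.8)·x = 209  ⇒  x = 261.2500°C.
In Rankine: 261.2500 × 1.8 + 491.67 = 961.9°R.

961.9°R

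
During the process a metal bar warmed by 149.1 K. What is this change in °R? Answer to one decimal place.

268.4°R

For a temperature interval the offset drops out; only the factor 1.8 applies.
149.1 × 1.8 = 268.4.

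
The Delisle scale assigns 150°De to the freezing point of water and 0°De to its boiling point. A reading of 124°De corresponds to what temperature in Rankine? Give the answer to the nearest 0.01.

Linear interpolation between the fixed points: C = (124 - 150) × 100 / (0 - 150) = 17.3333°C.
Then 17.3333 × 1.8 + 491.67 = 522.87°R.

522.87°R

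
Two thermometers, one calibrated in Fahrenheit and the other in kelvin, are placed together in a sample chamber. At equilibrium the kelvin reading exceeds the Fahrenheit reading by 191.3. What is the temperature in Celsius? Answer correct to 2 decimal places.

Let x be the Fahrenheit reading; then the kelvin reading is 5/9·x + 255.372.
(5/9·x + 255.372) - x = 191.3  ⇒  (-4/9)·x = -64.0722  ⇒  x = 144.1625°F.
In Celsius: (144.1625 - 32) × 5/9 = 62.31°C.

62.31°C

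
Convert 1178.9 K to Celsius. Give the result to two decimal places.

In Celsius: 1178.9 - 273.15 = 905.7500°C.

905.75°C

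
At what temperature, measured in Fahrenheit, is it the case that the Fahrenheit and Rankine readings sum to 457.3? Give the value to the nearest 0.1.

Let F be the Fahrenheit reading. The Rankine reading is R = 1·F + 459.67.
Require F + R = 457.3: (2)·F + 459.67 = 457.3.
F = (457.3 - 459.67) / (2) = -1.2.

-1.2°F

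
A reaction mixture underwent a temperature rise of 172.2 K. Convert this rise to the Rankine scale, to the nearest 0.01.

Only the scale ratio 1.8 matters for a change in temperature.
172.2 × 1.8 = 309.96.

309.96°R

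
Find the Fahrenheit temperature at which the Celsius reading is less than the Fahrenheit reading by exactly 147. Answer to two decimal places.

Let F be the Fahrenheit reading. The Celsius reading is C = 5/9·F - 17.7778.
Require C - F = -147: (-4/9)·F - 17.7778 = -147.
F = (-147 + 17.7778) / (-4/9) = 290.75.

290.75°F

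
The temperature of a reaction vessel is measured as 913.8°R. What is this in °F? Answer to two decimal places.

In Celsius: (913.8 - 491.67) × 5/9 = 234.5167°C.
In Fahrenheit: 234.5167 × 1.8 + 32 = 454.13°F.

454.13°F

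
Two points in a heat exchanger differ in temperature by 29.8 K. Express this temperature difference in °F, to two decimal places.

An interval of 1 K corresponds to 1.8°F.
29.8 × 1.8 = 53.64.

53.64°F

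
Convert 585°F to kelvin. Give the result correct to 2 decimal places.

In Celsius: (585 - 32) × 5/9 = 307.2222°C.
In kelvin: 307.2222 + 273.15 = 580.37 K.

580.37 K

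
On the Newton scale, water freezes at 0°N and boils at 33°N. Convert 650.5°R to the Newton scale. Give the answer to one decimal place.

29.1°N

First in Celsius: (650.5 - 491.67) × 5/9 = 88.2389°C.
Linearly onto the Newton scale: 0 + (88.2389 / 100) × (33 - 0) = 29.1°N.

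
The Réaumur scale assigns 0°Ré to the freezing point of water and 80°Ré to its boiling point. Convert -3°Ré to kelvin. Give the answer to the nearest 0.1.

Linear interpolation between the fixed points: C = (-3 - 0) × 100 / (80 - 0) = -3.7500°C.
Then -3.7500 + 273.15 = 269.4 K.

269.4 K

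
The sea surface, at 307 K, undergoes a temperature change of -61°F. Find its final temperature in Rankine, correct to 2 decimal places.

491.60°R

Initial temperature in Celsius: 307 - 273.15 = 33.8500°C.
The 61°F change is an interval, so only the factor 5/9 applies: -61 × 5/9 = -33.8889°C.
Final Celsius temperature: 33.8500 - 33.8889 = -0.0389°C.
In Rankine: -0.0389 × 1.8 + 491.67 = 491.60°R.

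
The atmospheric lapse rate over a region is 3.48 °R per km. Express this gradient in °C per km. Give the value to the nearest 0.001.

1.933 °C/km

Since only a temperature interval is involved, the additive offset between the scales drops out.
A change of 1°R is a change of 5/9°C, so 3.48 × 5/9 = 1.933.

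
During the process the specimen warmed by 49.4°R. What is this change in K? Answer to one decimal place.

27.4 K

For a temperature interval the offset drops out; only the factor 5/9 applies.
49.4 × 5/9 = 27.4.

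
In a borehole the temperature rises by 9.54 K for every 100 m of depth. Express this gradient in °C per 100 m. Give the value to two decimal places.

9.54 °C/100 m

Since only a temperature interval is involved, the additive offset between the scales drops out.
A change of 1 K is a change of 1°C, so 9.54 × 1 = 9.54.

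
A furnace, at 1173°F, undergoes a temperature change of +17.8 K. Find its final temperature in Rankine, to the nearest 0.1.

1664.7°R

Initial temperature in Celsius: (1173 - 32) × 5/9 = 633.8889°C.
The 17.8 K change is an interval; Kelvin and Celsius degrees are the same size, so ΔC = +17.8°C.
Final Celsius temperature: 633.8889 + 17.8000 = 651.6889°C.
In Rankine: 651.6889 × 1.8 + 491.67 = 1664.7°R.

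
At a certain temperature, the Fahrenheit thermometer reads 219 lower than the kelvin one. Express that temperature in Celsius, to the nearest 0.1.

27.7°C

Let x be the kelvin reading; then the Fahrenheit reading is 1.8·x - 459.67.
(1.8·x - 459.67) - x = -219  ⇒  (0.8)·x = 240.67  ⇒  x = 300.8375 K.
In Celsius: 300.8375 - 273.15 = 27.7°C.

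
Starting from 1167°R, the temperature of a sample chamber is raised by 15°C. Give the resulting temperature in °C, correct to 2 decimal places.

Initial temperature in Celsius: (1167 - 491.67) × 5/9 = 375.1833°C.
Final Celsius temperature: 375.1833 + 15.0000 = 390.1833°C.

390.18°C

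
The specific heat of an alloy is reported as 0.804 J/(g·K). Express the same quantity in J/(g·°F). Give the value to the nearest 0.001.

The quantity depends on a temperature interval, so only the ratio of degree sizes applies; the offset between the scales is irrelevant.
A change of 1°F is a change of 5/9 K, so per °F the value is 0.804 × 5/9 = 0.447.

0.447 J/(g·°F)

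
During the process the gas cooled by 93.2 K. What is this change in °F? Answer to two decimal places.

167.76°F

Only the scale ratio 1.8 matters for a change in temperature.
93.2 × 1.8 = 167.76.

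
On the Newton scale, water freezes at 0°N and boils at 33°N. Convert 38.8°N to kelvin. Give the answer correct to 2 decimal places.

390.73 K

Linear interpolation between the fixed points: C = (38.8 - 0) × 100 / (33 - 0) = 117.5758°C.
Then 117.5758 + 273.15 = 390.73 K.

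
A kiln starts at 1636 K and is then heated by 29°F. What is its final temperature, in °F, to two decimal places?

2514.13°F

Initial temperature in Celsius: 1636 - 273.15 = 1362.8500°C.
The 29°F change is an interval, so only the factor 5/9 applies: +29 × 5/9 = +16.1111°C.
Final Celsius temperature: 1362.8500 + 16.1111 = 1378.9611°C.
In Fahrenheit: 1378.9611 × 1.8 + 32 = 2514.13°F.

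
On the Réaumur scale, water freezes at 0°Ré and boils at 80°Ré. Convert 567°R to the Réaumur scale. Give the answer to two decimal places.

33.48°Ré

First in Celsius: (567 - 491.67) × 5/9 = 41.8500°C.
Linearly onto the Réaumur scale: 0 + (41.8500 / 100) × (80 - 0) = 33.48°Ré.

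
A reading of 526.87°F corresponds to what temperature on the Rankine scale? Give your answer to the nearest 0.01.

In Celsius: (526.87 - 32) × 5/9 = 274.9278°C.
In Rankine: 274.9278 × 1.8 + 491.67 = 986.54°R.

986.54°R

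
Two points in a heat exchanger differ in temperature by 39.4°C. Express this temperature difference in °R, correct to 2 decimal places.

70.92°R

Only the scale ratio 1.8 matters for a change in temperature.
39.4 × 1.8 = 70.92.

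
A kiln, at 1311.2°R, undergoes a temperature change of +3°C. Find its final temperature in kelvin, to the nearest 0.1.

731.4 K

Initial temperature in Celsius: (1311.2 - 491.67) × 5/9 = 455.2944°C.
Final Celsius temperature: 455.2944 + 3.0000 = 458.2944°C.
In kelvin: 458.2944 + 273.15 = 731.4 K.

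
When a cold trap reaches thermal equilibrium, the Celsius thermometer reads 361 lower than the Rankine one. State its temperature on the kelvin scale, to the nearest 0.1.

Let x be the Rankine reading; then the Celsius reading is 5/9·x - 273.15.
(5/9·x - 273.15) - x = -361  ⇒  (-4/9)·x = -87.85  ⇒  x = 197.6625°R.
In Celsius: (197.6625 - 491.67) × 5/9 = -163.3375°C.
In kelvin: -163.3375 + 273.15 = 109.8 K.

109.8 K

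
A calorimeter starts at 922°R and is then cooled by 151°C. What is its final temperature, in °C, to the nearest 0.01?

88.07°C

Initial temperature in Celsius: (922 - 491.67) × 5/9 = 239.0722°C.
Final Celsius temperature: 239.0722 - 151.0000 = 88.0722°C.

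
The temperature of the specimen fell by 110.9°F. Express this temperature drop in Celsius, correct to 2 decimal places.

61.61°C

An interval of 1°F corresponds to 5/9°C.
110.9 × 5/9 = 61.61.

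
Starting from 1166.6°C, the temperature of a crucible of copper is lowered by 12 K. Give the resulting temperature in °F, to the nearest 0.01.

2110.28°F

The 12 K change is an interval; Kelvin and Celsius degrees are the same size, so ΔC = -12°C.
Final Celsius temperature: 1166.6000 - 12.0000 = 1154.6000°C.
In Fahrenheit: 1154.6000 × 1.8 + 32 = 2110.28°F.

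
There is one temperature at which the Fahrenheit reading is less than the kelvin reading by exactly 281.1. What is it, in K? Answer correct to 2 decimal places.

223.21 K

Let K be the kelvin reading. The Fahrenheit reading is F = 1.8·K - 459.67.
Require F - K = -281.1: (0.8)·K - 459.67 = -281.1.
K = (-281.1 + 459.67) / (0.8) = 223.21.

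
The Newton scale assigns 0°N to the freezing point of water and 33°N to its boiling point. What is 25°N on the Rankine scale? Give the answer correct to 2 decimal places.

628.03°R

Linear interpolation between the fixed points: C = (25 - 0) × 100 / (33 - 0) = 75.7576°C.
Then 75.7576 × 1.8 + 491.67 = 628.03°R.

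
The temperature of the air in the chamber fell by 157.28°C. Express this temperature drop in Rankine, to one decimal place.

Only the scale ratio 1.8 matters for a change in temperature.
157.28 × 1.8 = 283.1.

283.1°R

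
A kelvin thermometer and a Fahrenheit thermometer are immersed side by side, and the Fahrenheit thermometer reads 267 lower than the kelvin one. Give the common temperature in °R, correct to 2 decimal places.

Let x be the kelvin reading; then the Fahrenheit reading is 1.8·x - 459.67.
(1.8·x - 459.67) - x = -267  ⇒  (0.8)·x = 192.67  ⇒  x = 240.8375 K.
In Celsius: 240.8375 - 273.15 = -32.3125°C.
In Rankine: -32.3125 × 1.8 + 491.67 = 433.51°R.

433.51°R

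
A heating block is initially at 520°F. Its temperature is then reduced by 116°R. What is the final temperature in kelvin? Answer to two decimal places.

Initial temperature in Celsius: (520 - 32) × 5/9 = 271.1111°C.
The 116°R change is an interval, so only the factor 5/9 applies: -116 × 5/9 = -64.4444°C.
Final Celsius temperature: 271.1111 - 64.4444 = 206.6667°C.
In kelvin: 206.6667 + 273.15 = 479.82 K.

479.82 K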